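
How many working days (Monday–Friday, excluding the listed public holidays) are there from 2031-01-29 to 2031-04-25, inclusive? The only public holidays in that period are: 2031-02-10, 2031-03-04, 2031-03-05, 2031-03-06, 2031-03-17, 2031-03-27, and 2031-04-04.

56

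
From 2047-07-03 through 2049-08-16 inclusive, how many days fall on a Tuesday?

110 Tuesdays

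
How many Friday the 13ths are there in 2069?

2

The 13th falls on a Friday when the month's 13th has weekday Fri.
Jan 13 is Sun; Feb 13 is Wed; Mar 13 is Wed; Apr 13 is Sat; May 13 is Mon; Jun 13 is Thu; Jul 13 is Sat; Aug 13 is Tue; Sep 13 is Fri ✓; Oct 13 is Sun; Nov 13 is Wed; Dec 13 is Fri ✓.
Friday the 13ths: Sep, Dec.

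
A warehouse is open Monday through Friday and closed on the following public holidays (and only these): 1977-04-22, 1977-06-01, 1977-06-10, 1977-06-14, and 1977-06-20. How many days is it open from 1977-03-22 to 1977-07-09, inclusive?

1977-03-22 is a Tuesday.
That's 110 days from start to end, counting both.
110 = 7 × 15 + 5, so there are 15 full weeks plus 5 extra days.
Each full week contributes 5 weekdays (Mon–Fri): 15 × 5 = 75.
The 5 extra days are Tue, Wed, Thu, Fri, Sat — 4 of them qualify.
Total: 75 + 4 = 79.
Holidays: 1977-04-22 (Fri); 1977-06-01 (Wed); 1977-06-10 (Fri); 1977-06-14 (Tue); 1977-06-20 (Mon).
All 5 holidays fall on weekdays, so subtract 5.
Business days: 79 − 5 = 74.

74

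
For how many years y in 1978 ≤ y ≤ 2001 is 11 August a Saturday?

4

Day of week of August 11 in each year:
1978: Fri, 1979: Sat ✓, 1980: Mon, 1981: Tue, 1982: Wed, 1983: Thu, 1984: Sat ✓, 1985: Sun, 1986: Mon, 1987: Tue, 1988: Thu, 1989: Fri, 1990: Sat ✓, 1991: Sun, 1992: Tue, 1993: Wed, 1994: Thu, 1995: Fri, 1996: Sun, 1997: Mon, 1998: Tue, 1999: Wed, 2000: Fri, 2001: Sat ✓
Saturdays: 1979, 1984, 1990, 2001.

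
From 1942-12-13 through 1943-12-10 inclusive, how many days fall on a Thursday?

52 Thursdays

1942-12-13 is a Sunday.
From 1942-12-13 to 1943-12-10 is 363 days inclusive.
363 = 7 × 51 + 6, so there are 51 full weeks plus 6 extra days.
Each full week contributes one Thursday: 51 so far.
The 6 extra days are Sun, Mon, Tue, Wed, Thu, Fri — 1 of them qualifies.
Total: 51 + 1 = 52.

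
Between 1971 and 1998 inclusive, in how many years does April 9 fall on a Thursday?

4

Day of week of April 9 in each year:
1971: Fri, 1972: Sun, 1973: Mon, 1974: Tue, 1975: Wed, 1976: Fri, 1977: Sat, 1978: Sun, 1979: Mon, 1980: Wed, 1981: Thu ✓, 1982: Fri, 1983: Sat, 1984: Mon, 1985: Tue, 1986: Wed, 1987: Thu ✓, 1988: Sat, 1989: Sun, 1990: Mon, 1991: Tue, 1992: Thu ✓, 1993: Fri, 1994: Sat, 1995: Sun, 1996: Tue, 1997: Wed, 1998: Thu ✓
Thursdays: 1981, 1987, 1992, 1998.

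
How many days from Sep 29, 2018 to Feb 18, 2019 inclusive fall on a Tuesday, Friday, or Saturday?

61

Sep 29, 2018 is a Saturday.
The range spans 143 days (inclusive of both endpoints).
143 = 7 × 20 + 3, so there are 20 full weeks plus 3 extra days.
Each full week contributes 3 days from the set (Tue, Fri, Sat): 20 × 3 = 60.
The 3 extra days are Sat, Sun, Mon — 1 of them qualifies.
Total: 60 + 1 = 61.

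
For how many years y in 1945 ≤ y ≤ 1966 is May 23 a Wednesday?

4

Day of week of May 23 in each year:
1945: Wed ✓, 1946: Thu, 1947: Fri, 1948: Sun, 1949: Mon, 1950: Tue, 1951: Wed ✓, 1952: Fri, 1953: Sat, 1954: Sun, 1955: Mon, 1956: Wed ✓, 1957: Thu, 1958: Fri, 1959: Sat, 1960: Mon, 1961: Tue, 1962: Wed ✓, 1963: Thu, 1964: Sat, 1965: Sun, 1966: Mon
Wednesdays: 1945, 1951, 1956, 1962.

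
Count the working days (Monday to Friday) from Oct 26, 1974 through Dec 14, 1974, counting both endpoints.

35 weekdays

Oct 26, 1974 is a Saturday.
From Oct 26, 1974 to Dec 14, 1974 is 50 days inclusive.
50 = 7 × 7 + 1, so there are 7 full weeks plus 1 extra day.
Each full week contributes 5 weekdays (Mon–Fri): 7 × 5 = 35.
The 1 extra day is Sat — none qualify.
Total: 35 + 0 = 35.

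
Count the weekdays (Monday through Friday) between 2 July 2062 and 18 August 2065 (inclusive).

817 weekdays

2 July 2062 is a Sunday.
The range spans 1144 days (inclusive of both endpoints).
1144 = 7 × 163 + 3, so there are 163 full weeks plus 3 extra days.
Each full week contributes 5 weekdays (Mon–Fri): 163 × 5 = 815.
The 3 extra days are Sunday, Monday, Tuesday — 2 of them qualify.
Total: 815 + 2 = 817.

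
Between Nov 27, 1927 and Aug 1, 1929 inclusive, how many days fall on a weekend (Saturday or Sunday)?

175

Nov 27, 1927 is a Sunday.
The range spans 614 days (inclusive of both endpoints).
614 = 7 × 87 + 5, so there are 87 full weeks plus 5 extra days.
Each full week contributes 2 weekend days (Sat, Sun): 87 × 2 = 174.
The 5 extra days are Sun, Mon, Tue, Wed, Thu — 1 of them qualifies.
Total: 174 + 1 = 175.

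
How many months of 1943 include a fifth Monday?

4

A month has five Mondays exactly when Monday falls within its first (length − 28) days.
Jan: 31 days, starts Fri → 5 of Fri, Sat, Sun
Feb: 28 days, starts Mon → 5 of (none)
Mar: 31 days, starts Mon → 5 of Mon, Tue, Wed ✓
Apr: 30 days, starts Thu → 5 of Thu, Fri
May: 31 days, starts Sat → 5 of Sat, Sun, Mon ✓
Jun: 30 days, starts Tue → 5 of Tue, Wed
Jul: 31 days, starts Thu → 5 of Thu, Fri, Sat
Aug: 31 days, starts Sun → 5 of Sun, Mon, Tue ✓
Sep: 30 days, starts Wed → 5 of Wed, Thu
Oct: 31 days, starts Fri → 5 of Fri, Sat, Sun
Nov: 30 days, starts Mon → 5 of Mon, Tue ✓
Dec: 31 days, starts Wed → 5 of Wed, Thu, Fri
Months with five Mondays: Mar, May, Aug, Nov.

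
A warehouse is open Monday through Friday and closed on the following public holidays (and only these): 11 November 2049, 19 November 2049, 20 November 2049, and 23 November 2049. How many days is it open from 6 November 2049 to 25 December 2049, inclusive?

6 November 2049 is a Saturday.
That's 50 days from start to end, counting both.
50 = 7 × 7 + 1, so there are 7 full weeks plus 1 extra day.
Each full week contributes 5 weekdays (Mon–Fri): 7 × 5 = 35.
The 1 extra day is Sat — none qualify.
Total: 35 + 0 = 35.
Holidays: 11 November 2049 (Thu); 19 November 2049 (Fri); 20 November 2049 (Sat); 23 November 2049 (Tue).
3 of the 4 holidays fall on weekdays; the rest are weekends and were already excluded.
Business days: 35 − 3 = 32.

32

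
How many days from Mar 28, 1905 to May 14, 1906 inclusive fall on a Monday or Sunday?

118

Mar 28, 1905 is a Tuesday.
The range spans 413 days (inclusive of both endpoints).
413 = 7 × 59, so the span is exactly 59 full weeks.
Each full week contributes 2 days from the set (Mon, Sun): 59 × 2 = 118.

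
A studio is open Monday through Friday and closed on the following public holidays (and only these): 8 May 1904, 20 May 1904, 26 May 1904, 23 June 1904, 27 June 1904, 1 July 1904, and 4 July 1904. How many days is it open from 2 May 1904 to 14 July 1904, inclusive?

2 May 1904 is a Monday.
That's 74 days from start to end, counting both.
74 = 7 × 10 + 4, so there are 10 full weeks plus 4 extra days.
Each full week contributes 5 weekdays (Mon–Fri): 10 × 5 = 50.
The 4 extra days are Monday, Tuesday, Wednesday, Thursday — 4 of them qualify.
Total: 50 + 4 = 54.
Holidays: 8 May 1904 (Sun); 20 May 1904 (Fri); 26 May 1904 (Thu); 23 June 1904 (Thu); 27 June 1904 (Mon); 1 July 1904 (Fri); 4 July 1904 (Mon).
6 of the 7 holidays fall on weekdays; the rest are weekends and were already excluded.
Business days: 54 − 6 = 48.

48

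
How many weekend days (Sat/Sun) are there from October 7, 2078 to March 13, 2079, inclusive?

46

October 7, 2078 is a Friday.
The range spans 158 days (inclusive of both endpoints).
158 = 7 × 22 + 4, so there are 22 full weeks plus 4 extra days.
Each full week contributes 2 weekend days (Sat, Sun): 22 × 2 = 44.
The 4 extra days are Fri, Sat, Sun, Mon — 2 of them qualify.
Total: 44 + 2 = 46.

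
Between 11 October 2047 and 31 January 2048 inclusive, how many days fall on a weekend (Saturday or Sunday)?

11 October 2047 is a Friday.
That's 113 days from start to end, counting both.
113 = 7 × 16 + 1, so there are 16 full weeks plus 1 extra day.
Each full week contributes 2 weekend days (Sat, Sun): 16 × 2 = 32.
The 1 extra day is Fri — none qualify.
Total: 32 + 0 = 32.

32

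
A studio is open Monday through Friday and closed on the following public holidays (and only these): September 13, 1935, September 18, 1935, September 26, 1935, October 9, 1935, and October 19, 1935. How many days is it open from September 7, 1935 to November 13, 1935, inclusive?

44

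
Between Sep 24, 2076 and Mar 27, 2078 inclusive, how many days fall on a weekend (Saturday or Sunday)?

158

Sep 24, 2076 is a Thursday.
That's 550 days from start to end, counting both.
550 = 7 × 78 + 4, so there are 78 full weeks plus 4 extra days.
Each full week contributes 2 weekend days (Sat, Sun): 78 × 2 = 156.
The 4 extra days are Thursday, Friday, Saturday, Sunday — 2 of them qualify.
Total: 156 + 2 = 158.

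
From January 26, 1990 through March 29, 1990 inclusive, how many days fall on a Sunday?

January 26, 1990 is a Friday.
From January 26, 1990 to March 29, 1990 is 63 days inclusive.
63 = 7 × 9, so the span is exactly 9 full weeks.
Each full week contributes one Sunday: 9 so far.

9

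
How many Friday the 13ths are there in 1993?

The 13th falls on a Friday when the month's 13th has weekday Fri.
Jan 13 is Wed; Feb 13 is Sat; Mar 13 is Sat; Apr 13 is Tue; May 13 is Thu; Jun 13 is Sun; Jul 13 is Tue; Aug 13 is Fri ✓; Sep 13 is Mon; Oct 13 is Wed; Nov 13 is Sat; Dec 13 is Mon.
Friday the 13ths: Aug.

1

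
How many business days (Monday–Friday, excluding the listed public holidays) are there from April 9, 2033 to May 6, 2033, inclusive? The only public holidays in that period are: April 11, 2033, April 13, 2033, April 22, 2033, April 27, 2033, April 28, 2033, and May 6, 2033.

14 business days

April 9, 2033 is a Saturday.
From April 9, 2033 to May 6, 2033 is 28 days inclusive.
28 = 7 × 4, so the span is exactly 4 full weeks.
Each full week contributes 5 weekdays (Mon–Fri): 4 × 5 = 20.
Total: 20.
Holidays: April 11, 2033 (Mon); April 13, 2033 (Wed); April 22, 2033 (Fri); April 27, 2033 (Wed); April 28, 2033 (Thu); May 6, 2033 (Fri).
All 6 holidays fall on weekdays, so subtract 6.
Business days: 20 − 6 = 14.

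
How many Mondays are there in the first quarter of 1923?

1 January 1923 is a Monday.
The range spans 90 days (inclusive of both endpoints).
90 = 7 × 12 + 6, so there are 12 full weeks plus 6 extra days.
Each full week contributes one Monday: 12 so far.
The 6 extra days are Monday, Tuesday, Wednesday, Thursday, Friday, Saturday — 1 of them qualifies.
Total: 12 + 1 = 13.

13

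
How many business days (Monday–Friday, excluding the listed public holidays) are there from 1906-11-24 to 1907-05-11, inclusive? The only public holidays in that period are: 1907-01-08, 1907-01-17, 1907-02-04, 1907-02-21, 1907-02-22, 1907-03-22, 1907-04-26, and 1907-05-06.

112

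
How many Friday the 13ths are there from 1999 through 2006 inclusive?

12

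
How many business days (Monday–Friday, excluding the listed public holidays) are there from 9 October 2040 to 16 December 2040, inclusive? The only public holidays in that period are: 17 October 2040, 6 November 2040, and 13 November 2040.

46

9 October 2040 is a Tuesday.
The range spans 69 days (inclusive of both endpoints).
69 = 7 × 9 + 6, so there are 9 full weeks plus 6 extra days.
Each full week contributes 5 weekdays (Mon–Fri): 9 × 5 = 45.
The 6 extra days are Tuesday, Wednesday, Thursday, Friday, Saturday, Sunday — 4 of them qualify.
Total: 45 + 4 = 49.
Holidays: 17 October 2040 (Wed); 6 November 2040 (Tue); 13 November 2040 (Tue).
All 3 holidays fall on weekdays, so subtract 3.
Business days: 49 − 3 = 46.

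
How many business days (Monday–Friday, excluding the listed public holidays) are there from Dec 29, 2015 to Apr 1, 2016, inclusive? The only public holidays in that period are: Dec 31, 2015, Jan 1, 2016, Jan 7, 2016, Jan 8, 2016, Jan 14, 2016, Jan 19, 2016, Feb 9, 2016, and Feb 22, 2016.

Dec 29, 2015 is a Tuesday.
From Dec 29, 2015 to Apr 1, 2016 is 95 days inclusive.
95 = 7 × 13 + 4, so there are 13 full weeks plus 4 extra days.
Each full week contributes 5 weekdays (Mon–Fri): 13 × 5 = 65.
The 4 extra days are Tue, Wed, Thu, Fri — 4 of them qualify.
Total: 65 + 4 = 69.
Holidays: Dec 31, 2015 (Thu); Jan 1, 2016 (Fri); Jan 7, 2016 (Thu); Jan 8, 2016 (Fri); Jan 14, 2016 (Thu); Jan 19, 2016 (Tue); Feb 9, 2016 (Tue); Feb 22, 2016 (Mon).
All 8 holidays fall on weekdays, so subtract 8.
Business days: 69 − 8 = 61.

61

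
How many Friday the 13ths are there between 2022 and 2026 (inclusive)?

9

Friday-the-13ths by year:
2022: May
2023: Jan, Oct
2024: Sep, Dec
2025: Jun
2026: Feb, Mar, Nov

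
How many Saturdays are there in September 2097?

September 1, 2097 is a Sunday.
That's 30 days from start to end, counting both.
30 = 7 × 4 + 2, so there are 4 full weeks plus 2 extra days.
Each full week contributes one Saturday: 4 so far.
The 2 extra days are Sunday, Monday — none qualify.
Total: 4 + 0 = 4.

4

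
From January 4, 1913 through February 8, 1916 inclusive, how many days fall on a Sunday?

January 4, 1913 is a Saturday.
The range spans 1131 days (inclusive of both endpoints).
1131 = 7 × 161 + 4, so there are 161 full weeks plus 4 extra days.
Each full week contributes one Sunday: 161 so far.
The 4 extra days are Saturday, Sunday, Monday, Tuesday — 1 of them qualifies.
Total: 161 + 1 = 162.

162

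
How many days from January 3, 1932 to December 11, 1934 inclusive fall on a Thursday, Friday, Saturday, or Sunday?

613

January 3, 1932 is a Sunday.
That's 1074 days from start to end, counting both.
1074 = 7 × 153 + 3, so there are 153 full weeks plus 3 extra days.
Each full week contributes 4 days from the set (Thu, Fri, Sat, Sun): 153 × 4 = 612.
The 3 extra days are Sunday, Monday, Tuesday — 1 of them qualifies.
Total: 612 + 1 = 613.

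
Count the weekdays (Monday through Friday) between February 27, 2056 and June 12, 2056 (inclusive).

February 27, 2056 is a Sunday.
That's 107 days from start to end, counting both.
107 = 7 × 15 + 2, so there are 15 full weeks plus 2 extra days.
Each full week contributes 5 weekdays (Mon–Fri): 15 × 5 = 75.
The 2 extra days are Sunday, Monday — 1 of them qualifies.
Total: 75 + 1 = 76.

76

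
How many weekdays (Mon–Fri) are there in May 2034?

May 1, 2034 is a Monday.
That's 31 days from start to end, counting both.
31 = 7 × 4 + 3, so there are 4 full weeks plus 3 extra days.
Each full week contributes 5 weekdays (Mon–Fri): 4 × 5 = 20.
The 3 extra days are Mon, Tue, Wed — 3 of them qualify.
Total: 20 + 3 = 23.

23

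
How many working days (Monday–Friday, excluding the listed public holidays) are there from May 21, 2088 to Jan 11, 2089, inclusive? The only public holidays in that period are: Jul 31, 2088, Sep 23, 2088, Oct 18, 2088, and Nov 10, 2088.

165

May 21, 2088 is a Friday.
From May 21, 2088 to Jan 11, 2089 is 236 days inclusive.
236 = 7 × 33 + 5, so there are 33 full weeks plus 5 extra days.
Each full week contributes 5 weekdays (Mon–Fri): 33 × 5 = 165.
The 5 extra days are Friday, Saturday, Sunday, Monday, Tuesday — 3 of them qualify.
Total: 165 + 3 = 168.
Holidays: Jul 31, 2088 (Sat); Sep 23, 2088 (Thu); Oct 18, 2088 (Mon); Nov 10, 2088 (Wed).
3 of the 4 holidays fall on weekdays; the rest are weekends and were already excluded.
Business days: 168 − 3 = 165.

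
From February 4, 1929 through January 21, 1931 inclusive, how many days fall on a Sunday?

February 4, 1929 is a Monday.
From February 4, 1929 to January 21, 1931 is 717 days inclusive.
717 = 7 × 102 + 3, so there are 102 full weeks plus 3 extra days.
Each full week contributes one Sunday: 102 so far.
The 3 extra days are Mon, Tue, Wed — none qualify.
Total: 102 + 0 = 102.

102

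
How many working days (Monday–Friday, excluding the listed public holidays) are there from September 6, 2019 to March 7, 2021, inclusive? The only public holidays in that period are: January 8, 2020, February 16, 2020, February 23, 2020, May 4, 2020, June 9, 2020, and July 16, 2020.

September 6, 2019 is a Friday.
From September 6, 2019 to March 7, 2021 is 549 days inclusive.
549 = 7 × 78 + 3, so there are 78 full weeks plus 3 extra days.
Each full week contributes 5 weekdays (Mon–Fri): 78 × 5 = 390.
The 3 extra days are Fri, Sat, Sun — 1 of them qualifies.
Total: 390 + 1 = 391.
Holidays: January 8, 2020 (Wed); February 16, 2020 (Sun); February 23, 2020 (Sun); May 4, 2020 (Mon); June 9, 2020 (Tue); July 16, 2020 (Thu).
4 of the 6 holidays fall on weekdays; the rest are weekends and were already excluded.
Business days: 391 − 4 = 387.

387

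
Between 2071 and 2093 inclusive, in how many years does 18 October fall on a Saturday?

3

Day of week of October 18 in each year:
2071: Sun, 2072: Tue, 2073: Wed, 2074: Thu, 2075: Fri, 2076: Sun, 2077: Mon, 2078: Tue, 2079: Wed, 2080: Fri, 2081: Sat ✓, 2082: Sun, 2083: Mon, 2084: Wed, 2085: Thu, 2086: Fri, 2087: Sat ✓, 2088: Mon, 2089: Tue, 2090: Wed, 2091: Thu, 2092: Sat ✓, 2093: Sun
Saturdays: 2081, 2087, 2092.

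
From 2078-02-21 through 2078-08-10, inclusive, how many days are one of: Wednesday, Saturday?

49

2078-02-21 is a Monday.
From 2078-02-21 to 2078-08-10 is 171 days inclusive.
171 = 7 × 24 + 3, so there are 24 full weeks plus 3 extra days.
Each full week contributes 2 days from the set (Wed, Sat): 24 × 2 = 48.
The 3 extra days are Monday, Tuesday, Wednesday — 1 of them qualifies.
Total: 48 + 1 = 49.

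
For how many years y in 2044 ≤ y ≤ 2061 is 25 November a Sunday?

2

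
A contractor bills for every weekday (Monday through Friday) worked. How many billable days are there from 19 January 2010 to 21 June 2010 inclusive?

110

19 January 2010 is a Tuesday.
The range spans 154 days (inclusive of both endpoints).
154 = 7 × 22, so the span is exactly 22 full weeks.
Each full week contributes 5 weekdays (Mon–Fri): 22 × 5 = 110.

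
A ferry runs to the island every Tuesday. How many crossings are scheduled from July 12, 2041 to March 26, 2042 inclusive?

37

July 12, 2041 is a Friday.
That's 258 days from start to end, counting both.
258 = 7 × 36 + 6, so there are 36 full weeks plus 6 extra days.
Each full week contributes one Tuesday: 36 so far.
The 6 extra days are Friday, Saturday, Sunday, Monday, Tuesday, Wednesday — 1 of them qualifies.
Total: 36 + 1 = 37.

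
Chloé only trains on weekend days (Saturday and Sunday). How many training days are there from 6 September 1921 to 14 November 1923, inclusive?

6 September 1921 is a Tuesday.
The range spans 800 days (inclusive of both endpoints).
800 = 7 × 114 + 2, so there are 114 full weeks plus 2 extra days.
Each full week contributes 2 weekend days (Sat, Sun): 114 × 2 = 228.
The 2 extra days are Tue, Wed — none qualify.
Total: 228 + 0 = 228.

228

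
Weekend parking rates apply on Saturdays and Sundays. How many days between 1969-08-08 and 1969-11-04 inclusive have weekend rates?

1969-08-08 is a Friday.
The range spans 89 days (inclusive of both endpoints).
89 = 7 × 12 + 5, so there are 12 full weeks plus 5 extra days.
Each full week contributes 2 weekend days (Sat, Sun): 12 × 2 = 24.
The 5 extra days are Friday, Saturday, Sunday, Monday, Tuesday — 2 of them qualify.
Total: 24 + 2 = 26.

26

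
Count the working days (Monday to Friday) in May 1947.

22 weekdays

1 May 1947 is a Thursday.
From 1 May 1947 to 31 May 1947 is 31 days inclusive.
31 = 7 × 4 + 3, so there are 4 full weeks plus 3 extra days.
Each full week contributes 5 weekdays (Mon–Fri): 4 × 5 = 20.
The 3 extra days are Thursday, Friday, Saturday — 2 of them qualify.
Total: 20 + 2 = 22.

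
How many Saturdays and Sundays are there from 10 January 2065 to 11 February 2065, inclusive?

10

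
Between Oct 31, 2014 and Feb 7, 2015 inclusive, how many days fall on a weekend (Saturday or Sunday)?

29

Oct 31, 2014 is a Friday.
The range spans 100 days (inclusive of both endpoints).
100 = 7 × 14 + 2, so there are 14 full weeks plus 2 extra days.
Each full week contributes 2 weekend days (Sat, Sun): 14 × 2 = 28.
The 2 extra days are Fri, Sat — 1 of them qualifies.
Total: 28 + 1 = 29.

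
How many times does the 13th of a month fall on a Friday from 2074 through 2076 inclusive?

Friday-the-13ths by year:
2074: Apr, Jul
2075: Sep, Dec
2076: Mar, Nov

6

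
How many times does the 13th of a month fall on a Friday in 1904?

1

The 13th falls on a Friday when the month's 13th has weekday Fri.
Jan 13 is Wed; Feb 13 is Sat; Mar 13 is Sun; Apr 13 is Wed; May 13 is Fri ✓; Jun 13 is Mon; Jul 13 is Wed; Aug 13 is Sat; Sep 13 is Tue; Oct 13 is Thu; Nov 13 is Sun; Dec 13 is Tue.
Friday the 13ths: May.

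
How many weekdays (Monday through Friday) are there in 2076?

262 weekdays

January 1, 2076 is a Wednesday.
That's 366 days from start to end, counting both.
366 = 7 × 52 + 2, so there are 52 full weeks plus 2 extra days.
Each full week contributes 5 weekdays (Mon–Fri): 52 × 5 = 260.
The 2 extra days are Wednesday, Thursday — 2 of them qualify.
Total: 260 + 2 = 262.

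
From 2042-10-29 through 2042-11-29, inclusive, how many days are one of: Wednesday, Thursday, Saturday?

2042-10-29 is a Wednesday.
From 2042-10-29 to 2042-11-29 is 32 days inclusive.
32 = 7 × 4 + 4, so there are 4 full weeks plus 4 extra days.
Each full week contributes 3 days from the set (Wed, Thu, Sat): 4 × 3 = 12.
The 4 extra days are Wed, Thu, Fri, Sat — 3 of them qualify.
Total: 12 + 3 = 15.

15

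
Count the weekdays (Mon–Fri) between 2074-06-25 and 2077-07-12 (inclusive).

796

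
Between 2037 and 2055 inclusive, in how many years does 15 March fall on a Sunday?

4

Day of week of March 15 in each year:
2037: Sun ✓, 2038: Mon, 2039: Tue, 2040: Thu, 2041: Fri, 2042: Sat, 2043: Sun ✓, 2044: Tue, 2045: Wed, 2046: Thu, 2047: Fri, 2048: Sun ✓, 2049: Mon, 2050: Tue, 2051: Wed, 2052: Fri, 2053: Sat, 2054: Sun ✓, 2055: Mon
Sundays: 2037, 2043, 2048, 2054.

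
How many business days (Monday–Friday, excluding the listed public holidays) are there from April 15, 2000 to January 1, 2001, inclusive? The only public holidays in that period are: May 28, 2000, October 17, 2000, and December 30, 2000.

April 15, 2000 is a Saturday.
That's 262 days from start to end, counting both.
262 = 7 × 37 + 3, so there are 37 full weeks plus 3 extra days.
Each full week contributes 5 weekdays (Mon–Fri): 37 × 5 = 185.
The 3 extra days are Sat, Sun, Mon — 1 of them qualifies.
Total: 185 + 1 = 186.
Holidays: May 28, 2000 (Sun); October 17, 2000 (Tue); December 30, 2000 (Sat).
1 of the 3 holidays fall on weekdays; the rest are weekends and were already excluded.
Business days: 186 − 1 = 185.

185 business days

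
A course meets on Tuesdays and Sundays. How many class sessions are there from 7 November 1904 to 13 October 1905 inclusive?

7 November 1904 is a Monday.
From 7 November 1904 to 13 October 1905 is 341 days inclusive.
341 = 7 × 48 + 5, so there are 48 full weeks plus 5 extra days.
Each full week contributes 2 days from the set (Tue, Sun): 48 × 2 = 96.
The 5 extra days are Mon, Tue, Wed, Thu, Fri — 1 of them qualifies.
Total: 96 + 1 = 97.

97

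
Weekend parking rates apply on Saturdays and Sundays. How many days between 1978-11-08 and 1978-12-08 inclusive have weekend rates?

8

1978-11-08 is a Wednesday.
That's 31 days from start to end, counting both.
31 = 7 × 4 + 3, so there are 4 full weeks plus 3 extra days.
Each full week contributes 2 weekend days (Sat, Sun): 4 × 2 = 8.
The 3 extra days are Wednesday, Thursday, Friday — none qualify.
Total: 8 + 0 = 8.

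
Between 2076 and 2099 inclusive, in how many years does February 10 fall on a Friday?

Day of week of February 10 in each year:
2076: Mon, 2077: Wed, 2078: Thu, 2079: Fri ✓, 2080: Sat, 2081: Mon, 2082: Tue, 2083: Wed, 2084: Thu, 2085: Sat, 2086: Sun, 2087: Mon, 2088: Tue, 2089: Thu, 2090: Fri ✓, 2091: Sat, 2092: Sun, 2093: Tue, 2094: Wed, 2095: Thu, 2096: Fri ✓, 2097: Sun, 2098: Mon, 2099: Tue
Fridays: 2079, 2090, 2096.

3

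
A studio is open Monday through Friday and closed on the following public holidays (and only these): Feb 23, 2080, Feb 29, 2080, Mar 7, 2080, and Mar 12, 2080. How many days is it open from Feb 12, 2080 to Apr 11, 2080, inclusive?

40

Feb 12, 2080 is a Monday.
From Feb 12, 2080 to Apr 11, 2080 is 60 days inclusive.
60 = 7 × 8 + 4, so there are 8 full weeks plus 4 extra days.
Each full week contributes 5 weekdays (Mon–Fri): 8 × 5 = 40.
The 4 extra days are Monday, Tuesday, Wednesday, Thursday — 4 of them qualify.
Total: 40 + 4 = 44.
Holidays: Feb 23, 2080 (Fri); Feb 29, 2080 (Thu); Mar 7, 2080 (Thu); Mar 12, 2080 (Tue).
All 4 holidays fall on weekdays, so subtract 4.
Business days: 44 − 4 = 40.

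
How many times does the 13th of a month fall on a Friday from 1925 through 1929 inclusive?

10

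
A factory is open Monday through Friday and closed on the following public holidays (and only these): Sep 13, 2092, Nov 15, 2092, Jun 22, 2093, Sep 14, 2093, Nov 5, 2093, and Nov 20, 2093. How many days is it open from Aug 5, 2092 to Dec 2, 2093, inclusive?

343 working days

Aug 5, 2092 is a Tuesday.
The range spans 485 days (inclusive of both endpoints).
485 = 7 × 69 + 2, so there are 69 full weeks plus 2 extra days.
Each full week contributes 5 weekdays (Mon–Fri): 69 × 5 = 345.
The 2 extra days are Tuesday, Wednesday — 2 of them qualify.
Total: 345 + 2 = 347.
Holidays: Sep 13, 2092 (Sat); Nov 15, 2092 (Sat); Jun 22, 2093 (Mon); Sep 14, 2093 (Mon); Nov 5, 2093 (Thu); Nov 20, 2093 (Fri).
4 of the 6 holidays fall on weekdays; the rest are weekends and were already excluded.
Business days: 347 − 4 = 343.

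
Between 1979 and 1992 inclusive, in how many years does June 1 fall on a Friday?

3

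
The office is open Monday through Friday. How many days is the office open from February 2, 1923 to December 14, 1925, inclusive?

747 weekdays

February 2, 1923 is a Friday.
The range spans 1047 days (inclusive of both endpoints).
1047 = 7 × 149 + 4, so there are 149 full weeks plus 4 extra days.
Each full week contributes 5 weekdays (Mon–Fri): 149 × 5 = 745.
The 4 extra days are Fri, Sat, Sun, Mon — 2 of them qualify.
Total: 745 + 2 = 747.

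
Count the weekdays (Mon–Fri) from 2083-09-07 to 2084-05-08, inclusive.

175

2083-09-07 is a Tuesday.
From 2083-09-07 to 2084-05-08 is 245 days inclusive.
245 = 7 × 35, so the span is exactly 35 full weeks.
Each full week contributes 5 weekdays (Mon–Fri): 35 × 5 = 175.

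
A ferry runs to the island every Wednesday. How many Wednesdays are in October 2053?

Oct 1, 2053 is a Wednesday.
The range spans 31 days (inclusive of both endpoints).
31 = 7 × 4 + 3, so there are 4 full weeks plus 3 extra days.
Each full week contributes one Wednesday: 4 so far.
The 3 extra days are Wed, Thu, Fri — 1 of them qualifies.
Total: 4 + 1 = 5.

5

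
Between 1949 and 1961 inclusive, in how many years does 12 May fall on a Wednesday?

1

Day of week of May 12 in each year:
1949: Thu, 1950: Fri, 1951: Sat, 1952: Mon, 1953: Tue, 1954: Wed ✓, 1955: Thu, 1956: Sat, 1957: Sun, 1958: Mon, 1959: Tue, 1960: Thu, 1961: Fri
Wednesdays: 1954.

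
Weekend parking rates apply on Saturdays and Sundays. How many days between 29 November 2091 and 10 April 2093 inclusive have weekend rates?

29 November 2091 is a Thursday.
That's 499 days from start to end, counting both.
499 = 7 × 71 + 2, so there are 71 full weeks plus 2 extra days.
Each full week contributes 2 weekend days (Sat, Sun): 71 × 2 = 142.
The 2 extra days are Thursday, Friday — none qualify.
Total: 142 + 0 = 142.

142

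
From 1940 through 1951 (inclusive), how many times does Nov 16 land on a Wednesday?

1

Day of week of November 16 in each year:
1940: Sat, 1941: Sun, 1942: Mon, 1943: Tue, 1944: Thu, 1945: Fri, 1946: Sat, 1947: Sun, 1948: Tue, 1949: Wed ✓, 1950: Thu, 1951: Fri
Wednesdays: 1949.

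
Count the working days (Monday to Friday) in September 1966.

22 weekdays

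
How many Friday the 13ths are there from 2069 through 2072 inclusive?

Friday-the-13ths by year:
2069: Sep, Dec
2070: Jun
2071: Feb, Mar, Nov
2072: May

7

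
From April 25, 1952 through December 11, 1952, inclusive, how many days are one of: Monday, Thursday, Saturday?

99

April 25, 1952 is a Friday.
That's 231 days from start to end, counting both.
231 = 7 × 33, so the span is exactly 33 full weeks.
Each full week contributes 3 days from the set (Mon, Thu, Sat): 33 × 3 = 99.
Total: 99.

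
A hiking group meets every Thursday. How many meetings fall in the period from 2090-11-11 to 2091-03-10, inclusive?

17 Thursdays

2090-11-11 is a Saturday.
The range spans 120 days (inclusive of both endpoints).
120 = 7 × 17 + 1, so there are 17 full weeks plus 1 extra day.
Each full week contributes one Thursday: 17 so far.
The 1 extra day is Sat — none qualify.
Total: 17 + 0 = 17.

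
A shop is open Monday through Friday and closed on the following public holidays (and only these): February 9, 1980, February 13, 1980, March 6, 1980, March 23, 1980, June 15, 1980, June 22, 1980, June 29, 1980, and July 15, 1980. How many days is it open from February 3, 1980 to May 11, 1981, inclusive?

328

February 3, 1980 is a Sunday.
That's 464 days from start to end, counting both.
464 = 7 × 66 + 2, so there are 66 full weeks plus 2 extra days.
Each full week contributes 5 weekdays (Mon–Fri): 66 × 5 = 330.
The 2 extra days are Sun, Mon — 1 of them qualifies.
Total: 330 + 1 = 331.
Holidays: February 9, 1980 (Sat); February 13, 1980 (Wed); March 6, 1980 (Thu); March 23, 1980 (Sun); June 15, 1980 (Sun); June 22, 1980 (Sun); June 29, 1980 (Sun); July 15, 1980 (Tue).
3 of the 8 holidays fall on weekdays; the rest are weekends and were already excluded.
Business days: 331 − 3 = 328.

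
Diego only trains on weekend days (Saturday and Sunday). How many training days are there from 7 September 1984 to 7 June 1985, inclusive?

7 September 1984 is a Friday.
From 7 September 1984 to 7 June 1985 is 274 days inclusive.
274 = 7 × 39 + 1, so there are 39 full weeks plus 1 extra day.
Each full week contributes 2 weekend days (Sat, Sun): 39 × 2 = 78.
The 1 extra day is Friday — none qualify.
Total: 78 + 0 = 78.

78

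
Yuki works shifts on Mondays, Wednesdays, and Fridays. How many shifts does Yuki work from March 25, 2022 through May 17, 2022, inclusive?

March 25, 2022 is a Friday.
From March 25, 2022 to May 17, 2022 is 54 days inclusive.
54 = 7 × 7 + 5, so there are 7 full weeks plus 5 extra days.
Each full week contributes 3 days from the set (Mon, Wed, Fri): 7 × 3 = 21.
The 5 extra days are Friday, Saturday, Sunday, Monday, Tuesday — 2 of them qualify.
Total: 21 + 2 = 23.

23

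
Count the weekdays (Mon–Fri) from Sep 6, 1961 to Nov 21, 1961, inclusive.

55 weekdays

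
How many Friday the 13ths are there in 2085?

The 13th falls on a Friday when the month's 13th has weekday Fri.
Jan 13 is Sat; Feb 13 is Tue; Mar 13 is Tue; Apr 13 is Fri ✓; May 13 is Sun; Jun 13 is Wed; Jul 13 is Fri ✓; Aug 13 is Mon; Sep 13 is Thu; Oct 13 is Sat; Nov 13 is Tue; Dec 13 is Thu.
Friday the 13ths: Apr, Jul.

2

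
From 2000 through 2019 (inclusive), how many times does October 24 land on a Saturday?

2

Day of week of October 24 in each year:
2000: Tue, 2001: Wed, 2002: Thu, 2003: Fri, 2004: Sun, 2005: Mon, 2006: Tue, 2007: Wed, 2008: Fri, 2009: Sat ✓, 2010: Sun, 2011: Mon, 2012: Wed, 2013: Thu, 2014: Fri, 2015: Sat ✓, 2016: Mon, 2017: Tue, 2018: Wed, 2019: Thu
Saturdays: 2009, 2015.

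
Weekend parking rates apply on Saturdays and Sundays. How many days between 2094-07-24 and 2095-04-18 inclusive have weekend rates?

78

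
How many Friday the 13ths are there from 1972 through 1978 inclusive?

11

Friday-the-13ths by year:
1972: Oct
1973: Apr, Jul
1974: Sep, Dec
1975: Jun
1976: Feb, Aug
1977: May
1978: Jan, Oct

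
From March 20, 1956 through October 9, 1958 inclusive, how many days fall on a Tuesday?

134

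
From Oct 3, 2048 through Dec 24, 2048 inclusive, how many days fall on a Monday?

12 Mondays

Oct 3, 2048 is a Saturday.
That's 83 days from start to end, counting both.
83 = 7 × 11 + 6, so there are 11 full weeks plus 6 extra days.
Each full week contributes one Monday: 11 so far.
The 6 extra days are Saturday, Sunday, Monday, Tuesday, Wednesday, Thursday — 1 of them qualifies.
Total: 11 + 1 = 12.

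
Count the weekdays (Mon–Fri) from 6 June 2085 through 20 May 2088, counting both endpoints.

772 weekdays

6 June 2085 is a Wednesday.
The range spans 1080 days (inclusive of both endpoints).
1080 = 7 × 154 + 2, so there are 154 full weeks plus 2 extra days.
Each full week contributes 5 weekdays (Mon–Fri): 154 × 5 = 770.
The 2 extra days are Wed, Thu — 2 of them qualify.
Total: 770 + 2 = 772.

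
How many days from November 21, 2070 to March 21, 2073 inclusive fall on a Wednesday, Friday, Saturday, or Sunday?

November 21, 2070 is a Friday.
From November 21, 2070 to March 21, 2073 is 852 days inclusive.
852 = 7 × 121 + 5, so there are 121 full weeks plus 5 extra days.
Each full week contributes 4 days from the set (Wed, Fri, Sat, Sun): 121 × 4 = 484.
The 5 extra days are Friday, Saturday, Sunday, Monday, Tuesday — 3 of them qualify.
Total: 484 + 3 = 487.

487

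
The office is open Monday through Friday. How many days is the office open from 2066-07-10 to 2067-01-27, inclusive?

144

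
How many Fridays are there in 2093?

52

January 1, 2093 is a Thursday.
That's 365 days from start to end, counting both.
365 = 7 × 52 + 1, so there are 52 full weeks plus 1 extra day.
Each full week contributes one Friday: 52 so far.
The 1 extra day is Thu — none qualify.
Total: 52 + 0 = 52.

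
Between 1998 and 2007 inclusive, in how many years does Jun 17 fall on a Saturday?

Day of week of June 17 in each year:
1998: Wed, 1999: Thu, 2000: Sat ✓, 2001: Sun, 2002: Mon, 2003: Tue, 2004: Thu, 2005: Fri, 2006: Sat ✓, 2007: Sun
Saturdays: 2000, 2006.

2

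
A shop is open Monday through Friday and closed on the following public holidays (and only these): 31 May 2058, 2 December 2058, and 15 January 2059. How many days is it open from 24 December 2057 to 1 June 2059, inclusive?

24 December 2057 is a Monday.
From 24 December 2057 to 1 June 2059 is 525 days inclusive.
525 = 7 × 75, so the span is exactly 75 full weeks.
Each full week contributes 5 weekdays (Mon–Fri): 75 × 5 = 375.
Total: 375.
Holidays: 31 May 2058 (Fri); 2 December 2058 (Mon); 15 January 2059 (Wed).
All 3 holidays fall on weekdays, so subtract 3.
Business days: 375 − 3 = 372.

372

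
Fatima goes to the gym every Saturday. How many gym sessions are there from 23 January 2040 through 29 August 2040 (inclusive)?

23 January 2040 is a Monday.
From 23 January 2040 to 29 August 2040 is 220 days inclusive.
220 = 7 × 31 + 3, so there are 31 full weeks plus 3 extra days.
Each full week contributes one Saturday: 31 so far.
The 3 extra days are Monday, Tuesday, Wednesday — none qualify.
Total: 31 + 0 = 31.

31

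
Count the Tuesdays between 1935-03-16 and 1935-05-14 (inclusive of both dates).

1935-03-16 is a Saturday.
That's 60 days from start to end, counting both.
60 = 7 × 8 + 4, so there are 8 full weeks plus 4 extra days.
Each full week contributes one Tuesday: 8 so far.
The 4 extra days are Saturday, Sunday, Monday, Tuesday — 1 of them qualifies.
Total: 8 + 1 = 9.

9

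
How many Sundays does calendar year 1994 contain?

January 1, 1994 is a Saturday.
The range spans 365 days (inclusive of both endpoints).
365 = 7 × 52 + 1, so there are 52 full weeks plus 1 extra day.
Each full week contributes one Sunday: 52 so far.
The 1 extra day is Sat — none qualify.
Total: 52 + 0 = 52.

52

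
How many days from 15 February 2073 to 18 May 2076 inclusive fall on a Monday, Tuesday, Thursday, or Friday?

15 February 2073 is a Wednesday.
That's 1189 days from start to end, counting both.
1189 = 7 × 169 + 6, so there are 169 full weeks plus 6 extra days.
Each full week contributes 4 days from the set (Mon, Tue, Thu, Fri): 169 × 4 = 676.
The 6 extra days are Wednesday, Thursday, Friday, Saturday, Sunday, Monday — 3 of them qualify.
Total: 676 + 3 = 679.

679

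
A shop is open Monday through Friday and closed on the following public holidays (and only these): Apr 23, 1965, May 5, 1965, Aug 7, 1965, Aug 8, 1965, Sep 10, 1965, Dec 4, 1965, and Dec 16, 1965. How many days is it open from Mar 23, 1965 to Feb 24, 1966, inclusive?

239

Mar 23, 1965 is a Tuesday.
That's 339 days from start to end, counting both.
339 = 7 × 48 + 3, so there are 48 full weeks plus 3 extra days.
Each full week contributes 5 weekdays (Mon–Fri): 48 × 5 = 240.
The 3 extra days are Tuesday, Wednesday, Thursday — 3 of them qualify.
Total: 240 + 3 = 243.
Holidays: Apr 23, 1965 (Fri); May 5, 1965 (Wed); Aug 7, 1965 (Sat); Aug 8, 1965 (Sun); Sep 10, 1965 (Fri); Dec 4, 1965 (Sat); Dec 16, 1965 (Thu).
4 of the 7 holidays fall on weekdays; the rest are weekends and were already excluded.
Business days: 243 − 4 = 239.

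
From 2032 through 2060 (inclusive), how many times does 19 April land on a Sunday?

4

Day of week of April 19 in each year:
2032: Mon, 2033: Tue, 2034: Wed, 2035: Thu, 2036: Sat, 2037: Sun ✓, 2038: Mon, 2039: Tue, 2040: Thu, 2041: Fri, 2042: Sat, 2043: Sun ✓, 2044: Tue, 2045: Wed, 2046: Thu, 2047: Fri, 2048: Sun ✓, 2049: Mon, 2050: Tue, 2051: Wed, 2052: Fri, 2053: Sat, 2054: Sun ✓, 2055: Mon, 2056: Wed, 2057: Thu, 2058: Fri, 2059: Sat, 2060: Mon
Sundays: 2037, 2043, 2048, 2054.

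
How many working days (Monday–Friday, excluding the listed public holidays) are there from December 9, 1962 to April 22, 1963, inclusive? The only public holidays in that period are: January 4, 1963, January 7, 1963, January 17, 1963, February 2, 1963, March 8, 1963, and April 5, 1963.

December 9, 1962 is a Sunday.
The range spans 135 days (inclusive of both endpoints).
135 = 7 × 19 + 2, so there are 19 full weeks plus 2 extra days.
Each full week contributes 5 weekdays (Mon–Fri): 19 × 5 = 95.
The 2 extra days are Sun, Mon — 1 of them qualifies.
Total: 95 + 1 = 96.
Holidays: January 4, 1963 (Fri); January 7, 1963 (Mon); January 17, 1963 (Thu); February 2, 1963 (Sat); March 8, 1963 (Fri); April 5, 1963 (Fri).
5 of the 6 holidays fall on weekdays; the rest are weekends and were already excluded.
Business days: 96 − 5 = 91.

91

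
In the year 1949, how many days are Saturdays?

Jan 1, 1949 is a Saturday.
The range spans 365 days (inclusive of both endpoints).
365 = 7 × 52 + 1, so there are 52 full weeks plus 1 extra day.
Each full week contributes one Saturday: 52 so far.
The 1 extra day is Saturday — 1 of them qualifies.
Total: 52 + 1 = 53.

53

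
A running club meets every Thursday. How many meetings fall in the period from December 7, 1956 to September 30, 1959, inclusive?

December 7, 1956 is a Friday.
That's 1028 days from start to end, counting both.
1028 = 7 × 146 + 6, so there are 146 full weeks plus 6 extra days.
Each full week contributes one Thursday: 146 so far.
The 6 extra days are Fri, Sat, Sun, Mon, Tue, Wed — none qualify.
Total: 146 + 0 = 146.

146 Thursdays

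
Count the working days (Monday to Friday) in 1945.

January 1, 1945 is a Monday.
From January 1, 1945 to December 31, 1945 is 365 days inclusive.
365 = 7 × 52 + 1, so there are 52 full weeks plus 1 extra day.
Each full week contributes 5 weekdays (Mon–Fri): 52 × 5 = 260.
The 1 extra day is Mon — 1 of them qualifies.
Total: 260 + 1 = 261.

261 weekdays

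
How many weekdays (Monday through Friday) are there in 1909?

261 weekdays

Jan 1, 1909 is a Friday.
From Jan 1, 1909 to Dec 31, 1909 is 365 days inclusive.
365 = 7 × 52 + 1, so there are 52 full weeks plus 1 extra day.
Each full week contributes 5 weekdays (Mon–Fri): 52 × 5 = 260.
The 1 extra day is Friday — 1 of them qualifies.
Total: 260 + 1 = 261.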